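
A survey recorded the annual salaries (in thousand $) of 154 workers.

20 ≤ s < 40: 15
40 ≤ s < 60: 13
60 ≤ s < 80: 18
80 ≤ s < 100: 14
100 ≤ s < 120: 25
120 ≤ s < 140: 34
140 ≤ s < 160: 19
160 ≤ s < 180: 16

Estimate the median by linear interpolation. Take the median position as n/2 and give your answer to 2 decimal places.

113.60

Cumulative frequencies: 15, 28, 46, 60, 85, 119, 138, 154
n = 154; position = n/2 = 77.
This falls in the class 100 ≤ s < 120: L = 100, F = 60, f = 25, h = 20.
Median ≈ 100 + ((77 − 60) / 25) × 20 = 113.6000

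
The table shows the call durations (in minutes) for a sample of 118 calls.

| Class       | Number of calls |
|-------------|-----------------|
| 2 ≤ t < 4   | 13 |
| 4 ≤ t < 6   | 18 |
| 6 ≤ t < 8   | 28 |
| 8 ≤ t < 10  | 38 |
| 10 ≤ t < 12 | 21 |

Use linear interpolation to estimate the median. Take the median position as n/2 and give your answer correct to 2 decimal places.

8.00

Cumulative frequencies: 13, 31, 59, 97, 118
n = 118; position = n/2 = 59.
This falls in the class 6 ≤ t < 8: L = 6, F = 31, f = 28, h = 2.
Median ≈ 6 + ((59 − 31) / 28) × 2 = 8.0000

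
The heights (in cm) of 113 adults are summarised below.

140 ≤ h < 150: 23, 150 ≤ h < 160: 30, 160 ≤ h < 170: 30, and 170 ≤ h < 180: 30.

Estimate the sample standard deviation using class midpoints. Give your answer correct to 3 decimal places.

Midpoints: 145, 155, 165, 175
n = 113, Σfm = 18185, mean = 160.9292
Σfm² = 2939825
Σf(m − x̄)² = Σfm² − (Σfm)²/n = 2939825 − 18185²/113 = 13327.4336
Sample variance = 13327.4336 / 112 = 118.9949
Standard deviation = √118.9949 = 10.9085

10.908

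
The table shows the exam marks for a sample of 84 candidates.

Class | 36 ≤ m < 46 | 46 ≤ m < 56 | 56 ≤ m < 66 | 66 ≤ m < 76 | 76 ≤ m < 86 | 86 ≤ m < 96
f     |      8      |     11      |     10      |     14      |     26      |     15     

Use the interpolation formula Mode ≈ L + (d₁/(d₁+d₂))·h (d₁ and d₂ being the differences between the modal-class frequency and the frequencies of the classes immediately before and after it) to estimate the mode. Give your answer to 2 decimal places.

Modal class: 76 ≤ m < 86 (highest frequency 26).
d₁ = 26 − 14 = 12, d₂ = 26 − 15 = 11
Mode ≈ 76 + (12/(12+11)) × 10 = 76 + 5.2174 = 81.2174

81.22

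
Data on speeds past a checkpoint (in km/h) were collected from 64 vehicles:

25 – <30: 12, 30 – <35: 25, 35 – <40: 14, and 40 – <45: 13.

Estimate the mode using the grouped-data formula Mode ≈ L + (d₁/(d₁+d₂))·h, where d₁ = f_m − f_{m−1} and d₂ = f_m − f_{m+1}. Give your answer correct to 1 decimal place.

32.7

Modal class: 30 – <35 (highest frequency 25).
d₁ = 25 − 12 = 13, d₂ = 25 − 14 = 11
Mode ≈ 30 + (13/(13+11)) × 5 = 30 + 2.7083 = 32.7083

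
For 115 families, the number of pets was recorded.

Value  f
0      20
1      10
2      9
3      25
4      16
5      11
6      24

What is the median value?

3

Cumulative frequencies: 20, 30, 39, 64, 80, 91, 115
n = 115, so the median is the value in position (n+1)/2 = 58.
Position 58 falls at value 3.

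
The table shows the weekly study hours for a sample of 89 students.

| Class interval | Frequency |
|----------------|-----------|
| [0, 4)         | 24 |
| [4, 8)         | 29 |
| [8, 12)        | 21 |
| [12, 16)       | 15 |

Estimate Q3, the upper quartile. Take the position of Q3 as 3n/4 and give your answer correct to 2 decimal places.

10.62

Cumulative frequencies: 24, 53, 74, 89
n = 89; position = 3n/4 = 66.75.
This falls in the class [8, 12): L = 8, F = 53, f = 21, h = 4.
Upper quartile ≈ 8 + ((66.75 − 53) / 21) × 4 = 10.6190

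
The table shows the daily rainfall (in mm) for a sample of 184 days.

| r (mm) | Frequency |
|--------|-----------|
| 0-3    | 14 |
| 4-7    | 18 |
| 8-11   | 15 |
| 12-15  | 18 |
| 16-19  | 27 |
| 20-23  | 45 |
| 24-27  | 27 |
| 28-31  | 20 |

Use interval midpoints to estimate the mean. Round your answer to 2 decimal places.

Midpoints: 1.5, 5.5, 9.5, 13.5, 17.5, 21.5, 25.5, 29.5
Σfm = 14×1.5 + 18×5.5 + 15×9.5 + 18×13.5 + 27×17.5 + 45×21.5 + 27×25.5 + 20×29.5 = 3224
n = Σf = 184
Mean = 3224 / 184 = 17.5217

17.52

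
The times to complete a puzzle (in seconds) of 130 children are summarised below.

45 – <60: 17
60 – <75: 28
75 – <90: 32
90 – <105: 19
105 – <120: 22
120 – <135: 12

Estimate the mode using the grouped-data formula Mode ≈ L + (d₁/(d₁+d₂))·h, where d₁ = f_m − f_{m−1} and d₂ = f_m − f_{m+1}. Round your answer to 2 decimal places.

Modal class: 75 – <90 (highest frequency 32).
d₁ = 32 − 28 = 4, d₂ = 32 − 19 = 13
Mode ≈ 75 + (4/(4+13)) × 15 = 75 + 3.5294 = 78.5294

78.53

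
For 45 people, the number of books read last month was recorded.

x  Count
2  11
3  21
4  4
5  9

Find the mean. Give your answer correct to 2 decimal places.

3.24

Values: 2, 3, 4, 5
Σfx = 11×2 + 21×3 + 4×4 + 9×5 = 146
n = Σf = 45
Mean = 146 / 45 = 3.2444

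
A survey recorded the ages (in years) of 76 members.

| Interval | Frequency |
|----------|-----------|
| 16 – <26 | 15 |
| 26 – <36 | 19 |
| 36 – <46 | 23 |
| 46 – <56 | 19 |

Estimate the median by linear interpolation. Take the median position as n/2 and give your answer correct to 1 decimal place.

37.7

Cumulative frequencies: 15, 34, 57, 76
n = 76; position = n/2 = 38.
This falls in the class 36 – <46: L = 36, F = 34, f = 23, h = 10.
Median ≈ 36 + ((38 − 34) / 23) × 10 = 37.7391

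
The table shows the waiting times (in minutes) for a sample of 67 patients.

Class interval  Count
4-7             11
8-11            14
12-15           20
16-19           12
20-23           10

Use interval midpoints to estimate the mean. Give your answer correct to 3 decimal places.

13.261

Midpoints: 5.5, 9.5, 13.5, 17.5, 21.5
Σfm = 11×5.5 + 14×9.5 + 20×13.5 + 12×17.5 + 10×21.5 = 888.5
n = Σf = 67
Mean = 888.5 / 67 = 13.2612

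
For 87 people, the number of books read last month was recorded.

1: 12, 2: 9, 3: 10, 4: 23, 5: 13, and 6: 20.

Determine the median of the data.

Cumulative frequencies: 12, 21, 31, 54, 67, 87
n = 87, so the median is the value in position (n+1)/2 = 44.
Position 44 falls at value 4.

4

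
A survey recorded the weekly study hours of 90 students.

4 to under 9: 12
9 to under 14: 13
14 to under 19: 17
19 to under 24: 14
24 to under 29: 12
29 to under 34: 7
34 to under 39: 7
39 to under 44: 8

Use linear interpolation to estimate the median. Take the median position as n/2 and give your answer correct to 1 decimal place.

Cumulative frequencies: 12, 25, 42, 56, 68, 75, 82, 90
n = 90; position = n/2 = 45.
This falls in the class 19 to under 24: L = 19, F = 42, f = 14, h = 5.
Median ≈ 19 + ((45 − 42) / 14) × 5 = 20.0714

20.1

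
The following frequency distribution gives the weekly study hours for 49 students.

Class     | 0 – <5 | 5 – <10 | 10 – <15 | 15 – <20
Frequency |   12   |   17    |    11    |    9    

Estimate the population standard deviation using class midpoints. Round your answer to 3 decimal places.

5.205

Midpoints: 2.5, 7.5, 12.5, 17.5
n = 49, Σfm = 452.5, mean = 9.2347
Σfm² = 5506.25
Σf(m − x̄)² = Σfm² − (Σfm)²/n = 5506.25 − 452.5²/49 = 1327.5510
Population variance = 1327.5510 / 49 = 27.0929
Standard deviation = √27.0929 = 5.2051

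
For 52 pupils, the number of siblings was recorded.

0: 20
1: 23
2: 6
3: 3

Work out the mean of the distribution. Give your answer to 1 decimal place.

Values: 0, 1, 2, 3
Σfx = 20×0 + 23×1 + 6×2 + 3×3 = 44
n = Σf = 52
Mean = 44 / 52 = 0.8462

0.8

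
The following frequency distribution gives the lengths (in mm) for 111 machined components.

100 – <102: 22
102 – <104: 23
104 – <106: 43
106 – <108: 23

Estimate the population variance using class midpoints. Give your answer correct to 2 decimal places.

4.20

Midpoints: 101, 103, 105, 107
n = 111, Σfm = 11567, mean = 104.2072
Σfm² = 1205831
Σf(m − x̄)² = Σfm² − (Σfm)²/n = 1205831 − 11567²/111 = 466.2342
Population variance = 466.2342 / 111 = 4.2003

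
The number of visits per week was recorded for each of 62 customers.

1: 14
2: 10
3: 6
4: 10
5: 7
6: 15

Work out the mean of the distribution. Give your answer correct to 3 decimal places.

3.500

Values: 1, 2, 3, 4, 5, 6
Σfx = 14×1 + 10×2 + 6×3 + 10×4 + 7×5 + 15×6 = 217
n = Σf = 62
Mean = 217 / 62 = 3.5000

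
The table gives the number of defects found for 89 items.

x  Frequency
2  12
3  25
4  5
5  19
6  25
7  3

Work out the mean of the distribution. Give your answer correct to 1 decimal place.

4.3

Values: 2, 3, 4, 5, 6, 7
Σfx = 12×2 + 25×3 + 5×4 + 19×5 + 25×6 + 3×7 = 385
n = Σf = 89
Mean = 385 / 89 = 4.3258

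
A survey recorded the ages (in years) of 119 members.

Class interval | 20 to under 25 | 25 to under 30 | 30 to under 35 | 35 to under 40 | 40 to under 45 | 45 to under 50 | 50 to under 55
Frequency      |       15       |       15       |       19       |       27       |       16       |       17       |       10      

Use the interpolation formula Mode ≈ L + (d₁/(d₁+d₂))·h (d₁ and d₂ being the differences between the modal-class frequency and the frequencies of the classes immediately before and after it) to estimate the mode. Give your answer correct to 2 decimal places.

37.11

Modal class: 35 to under 40 (highest frequency 27).
d₁ = 27 − 19 = 8, d₂ = 27 − 16 = 11
Mode ≈ 35 + (8/(8+11)) × 5 = 35 + 2.1053 = 37.1053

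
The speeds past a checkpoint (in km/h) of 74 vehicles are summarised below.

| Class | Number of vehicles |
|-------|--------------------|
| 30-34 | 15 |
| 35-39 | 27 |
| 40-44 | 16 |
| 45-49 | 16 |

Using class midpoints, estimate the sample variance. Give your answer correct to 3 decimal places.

27.494

Midpoints: 32, 37, 42, 47
n = 74, Σfm = 2903, mean = 39.2297
Σfm² = 115891
Σf(m − x̄)² = Σfm² − (Σfm)²/n = 115891 − 2903²/74 = 2007.0946
Sample variance = 2007.0946 / 73 = 27.4944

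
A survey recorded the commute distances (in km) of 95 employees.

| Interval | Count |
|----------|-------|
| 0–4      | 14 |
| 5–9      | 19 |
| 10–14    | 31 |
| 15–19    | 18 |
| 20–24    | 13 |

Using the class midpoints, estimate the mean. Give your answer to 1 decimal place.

Midpoints: 2, 7, 12, 17, 22
Σfm = 14×2 + 19×7 + 31×12 + 18×17 + 13×22 = 1125
n = Σf = 95
Mean = 1125 / 95 = 11.8421

11.8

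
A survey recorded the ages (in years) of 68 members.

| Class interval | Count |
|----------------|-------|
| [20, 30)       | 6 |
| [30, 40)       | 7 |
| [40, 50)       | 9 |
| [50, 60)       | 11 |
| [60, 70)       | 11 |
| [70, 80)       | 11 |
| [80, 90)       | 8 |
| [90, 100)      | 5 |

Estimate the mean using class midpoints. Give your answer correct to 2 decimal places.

60.29

Midpoints: 25, 35, 45, 55, 65, 75, 85, 95
Σfm = 6×25 + 7×35 + 9×45 + 11×55 + 11×65 + 11×75 + 8×85 + 5×95 = 4100
n = Σf = 68
Mean = 4100 / 68 = 60.2941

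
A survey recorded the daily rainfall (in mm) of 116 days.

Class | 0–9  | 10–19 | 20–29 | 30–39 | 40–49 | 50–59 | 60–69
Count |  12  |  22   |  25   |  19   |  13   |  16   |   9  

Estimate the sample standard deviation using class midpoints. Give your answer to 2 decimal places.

Midpoints: 4.5, 14.5, 24.5, 34.5, 44.5, 54.5, 64.5
n = 116, Σfm = 3672, mean = 31.6552
Σfm² = 153199
Σf(m − x̄)² = Σfm² − (Σfm)²/n = 153199 − 3672²/116 = 36961.2069
Sample variance = 36961.2069 / 115 = 321.4018
Standard deviation = √321.4018 = 17.9277

17.93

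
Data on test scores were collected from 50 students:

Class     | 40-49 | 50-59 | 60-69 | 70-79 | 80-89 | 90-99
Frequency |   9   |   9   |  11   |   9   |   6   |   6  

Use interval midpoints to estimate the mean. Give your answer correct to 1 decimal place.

66.9

Midpoints: 44.5, 54.5, 64.5, 74.5, 84.5, 94.5
Σfm = 9×44.5 + 9×54.5 + 11×64.5 + 9×74.5 + 6×84.5 + 6×94.5 = 3345
n = Σf = 50
Mean = 3345 / 50 = 66.9000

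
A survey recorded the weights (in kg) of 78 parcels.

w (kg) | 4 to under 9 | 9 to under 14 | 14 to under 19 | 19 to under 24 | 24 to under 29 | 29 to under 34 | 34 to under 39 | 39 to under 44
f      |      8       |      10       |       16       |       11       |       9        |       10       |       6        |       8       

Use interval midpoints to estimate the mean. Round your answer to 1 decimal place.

22.7

Midpoints: 6.5, 11.5, 16.5, 21.5, 26.5, 31.5, 36.5, 41.5
Σfm = 8×6.5 + 10×11.5 + 16×16.5 + 11×21.5 + 9×26.5 + 10×31.5 + 6×36.5 + 8×41.5 = 1772
n = Σf = 78
Mean = 1772 / 78 = 22.7179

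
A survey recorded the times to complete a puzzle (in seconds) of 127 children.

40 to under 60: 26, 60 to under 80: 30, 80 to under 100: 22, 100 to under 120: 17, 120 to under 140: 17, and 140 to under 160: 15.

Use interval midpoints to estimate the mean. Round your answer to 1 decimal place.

Midpoints: 50, 70, 90, 110, 130, 150
Σfm = 26×50 + 30×70 + 22×90 + 17×110 + 17×130 + 15×150 = 11710
n = Σf = 127
Mean = 11710 / 127 = 92.2047

92.2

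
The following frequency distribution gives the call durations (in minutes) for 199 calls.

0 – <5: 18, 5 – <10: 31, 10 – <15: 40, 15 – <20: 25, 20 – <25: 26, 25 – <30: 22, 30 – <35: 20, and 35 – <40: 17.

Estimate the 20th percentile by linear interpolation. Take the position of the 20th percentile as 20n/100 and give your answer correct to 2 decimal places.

8.52

Cumulative frequencies: 18, 49, 89, 114, 140, 162, 182, 199
n = 199; position = 20n/100 = 39.8.
This falls in the class 5 – <10: L = 5, F = 18, f = 31, h = 5.
20th percentile ≈ 5 + ((39.8 − 18) / 31) × 5 = 8.5161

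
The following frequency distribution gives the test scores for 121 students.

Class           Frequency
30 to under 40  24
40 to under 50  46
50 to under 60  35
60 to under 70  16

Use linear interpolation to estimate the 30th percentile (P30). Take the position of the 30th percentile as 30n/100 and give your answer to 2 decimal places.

42.67

Cumulative frequencies: 24, 70, 105, 121
n = 121; position = 30n/100 = 36.3.
This falls in the class 40 to under 50: L = 40, F = 24, f = 46, h = 10.
30th percentile ≈ 40 + ((36.3 − 24) / 46) × 10 = 42.6739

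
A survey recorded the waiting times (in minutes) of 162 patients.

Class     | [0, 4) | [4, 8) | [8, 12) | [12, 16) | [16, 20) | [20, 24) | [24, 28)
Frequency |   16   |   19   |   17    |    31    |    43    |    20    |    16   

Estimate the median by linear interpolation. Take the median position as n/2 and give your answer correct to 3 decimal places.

15.742

Cumulative frequencies: 16, 35, 52, 83, 126, 146, 162
n = 162; position = n/2 = 81.
This falls in the class [12, 16): L = 12, F = 52, f = 31, h = 4.
Median ≈ 12 + ((81 − 52) / 31) × 4 = 15.7419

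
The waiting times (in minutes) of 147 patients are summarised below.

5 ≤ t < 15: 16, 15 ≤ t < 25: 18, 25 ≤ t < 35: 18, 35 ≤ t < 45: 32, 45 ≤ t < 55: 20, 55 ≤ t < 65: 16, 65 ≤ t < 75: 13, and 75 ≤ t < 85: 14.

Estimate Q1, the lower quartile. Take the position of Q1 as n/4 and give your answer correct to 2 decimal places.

26.53

Cumulative frequencies: 16, 34, 52, 84, 104, 120, 133, 147
n = 147; position = n/4 = 36.75.
This falls in the class 25 ≤ t < 35: L = 25, F = 34, f = 18, h = 10.
Lower quartile ≈ 25 + ((36.75 − 34) / 18) × 10 = 26.5278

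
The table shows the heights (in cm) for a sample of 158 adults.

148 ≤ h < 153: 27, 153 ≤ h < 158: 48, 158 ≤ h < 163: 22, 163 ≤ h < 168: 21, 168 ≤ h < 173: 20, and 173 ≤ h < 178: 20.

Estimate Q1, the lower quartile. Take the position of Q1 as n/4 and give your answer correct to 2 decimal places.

Cumulative frequencies: 27, 75, 97, 118, 138, 158
n = 158; position = n/4 = 39.5.
This falls in the class 153 ≤ h < 158: L = 153, F = 27, f = 48, h = 5.
Lower quartile ≈ 153 + ((39.5 − 27) / 48) × 5 = 154.3021

154.30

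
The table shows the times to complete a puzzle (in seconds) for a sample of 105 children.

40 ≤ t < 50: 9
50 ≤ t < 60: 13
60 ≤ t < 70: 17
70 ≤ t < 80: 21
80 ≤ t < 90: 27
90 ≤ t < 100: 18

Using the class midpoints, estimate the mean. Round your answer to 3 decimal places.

74.333

Midpoints: 45, 55, 65, 75, 85, 95
Σfm = 9×45 + 13×55 + 17×65 + 21×75 + 27×85 + 18×95 = 7805
n = Σf = 105
Mean = 7805 / 105 = 74.3333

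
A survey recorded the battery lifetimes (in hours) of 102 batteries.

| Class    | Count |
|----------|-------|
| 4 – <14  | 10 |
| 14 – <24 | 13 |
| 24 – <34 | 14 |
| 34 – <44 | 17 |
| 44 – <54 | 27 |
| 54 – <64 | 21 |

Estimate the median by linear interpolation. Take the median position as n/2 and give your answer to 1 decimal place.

Cumulative frequencies: 10, 23, 37, 54, 81, 102
n = 102; position = n/2 = 51.
This falls in the class 34 – <44: L = 34, F = 37, f = 17, h = 10.
Median ≈ 34 + ((51 − 37) / 17) × 10 = 42.2353

42.2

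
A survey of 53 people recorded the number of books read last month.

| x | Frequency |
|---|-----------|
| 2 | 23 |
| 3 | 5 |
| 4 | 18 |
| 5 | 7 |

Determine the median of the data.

Cumulative frequencies: 23, 28, 46, 53
n = 53, so the median is the value in position (n+1)/2 = 27.
Position 27 falls at value 3.

3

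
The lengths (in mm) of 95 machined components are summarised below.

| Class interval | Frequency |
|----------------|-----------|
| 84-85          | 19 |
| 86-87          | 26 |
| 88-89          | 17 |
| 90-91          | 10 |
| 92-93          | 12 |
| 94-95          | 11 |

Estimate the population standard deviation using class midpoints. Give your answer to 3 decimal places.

Midpoints: 84.5, 86.5, 88.5, 90.5, 92.5, 94.5
n = 95, Σfm = 8413.5, mean = 88.5632
Σfm² = 746161.75
Σf(m − x̄)² = Σfm² − (Σfm)²/n = 746161.75 − 8413.5²/95 = 1035.6211
Population variance = 1035.6211 / 95 = 10.9013
Standard deviation = √10.9013 = 3.3017

3.302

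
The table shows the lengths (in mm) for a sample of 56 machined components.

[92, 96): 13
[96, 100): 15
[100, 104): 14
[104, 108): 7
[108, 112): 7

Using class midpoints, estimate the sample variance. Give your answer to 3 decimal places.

27.595

Midpoints: 94, 98, 102, 106, 110
n = 56, Σfm = 5632, mean = 100.5714
Σfm² = 567936
Σf(m − x̄)² = Σfm² − (Σfm)²/n = 567936 − 5632²/56 = 1517.7143
Sample variance = 1517.7143 / 55 = 27.5948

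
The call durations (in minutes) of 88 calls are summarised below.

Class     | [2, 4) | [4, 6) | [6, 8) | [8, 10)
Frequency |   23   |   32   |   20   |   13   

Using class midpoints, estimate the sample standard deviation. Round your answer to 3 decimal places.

2.023

Midpoints: 3, 5, 7, 9
n = 88, Σfm = 486, mean = 5.5227
Σfm² = 3040
Σf(m − x̄)² = Σfm² − (Σfm)²/n = 3040 − 486²/88 = 355.9545
Sample variance = 355.9545 / 87 = 4.0914
Standard deviation = √4.0914 = 2.0227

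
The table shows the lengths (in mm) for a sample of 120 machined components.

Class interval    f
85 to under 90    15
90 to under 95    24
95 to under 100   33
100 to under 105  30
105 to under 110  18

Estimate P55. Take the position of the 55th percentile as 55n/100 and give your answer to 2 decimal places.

Cumulative frequencies: 15, 39, 72, 102, 120
n = 120; position = 55n/100 = 66.
This falls in the class 95 to under 100: L = 95, F = 39, f = 33, h = 5.
55th percentile ≈ 95 + ((66 − 39) / 33) × 5 = 99.0909

99.09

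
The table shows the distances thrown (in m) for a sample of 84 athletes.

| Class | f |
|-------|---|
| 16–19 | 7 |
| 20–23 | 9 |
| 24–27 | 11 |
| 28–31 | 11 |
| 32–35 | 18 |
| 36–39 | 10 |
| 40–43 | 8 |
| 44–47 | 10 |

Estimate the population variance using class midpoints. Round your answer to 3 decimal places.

70.059

Midpoints: 17.5, 21.5, 25.5, 29.5, 33.5, 37.5, 41.5, 45.5
n = 84, Σfm = 2686, mean = 31.9762
Σfm² = 91773
Σf(m − x̄)² = Σfm² − (Σfm)²/n = 91773 − 2686²/84 = 5884.9524
Population variance = 5884.9524 / 84 = 70.0590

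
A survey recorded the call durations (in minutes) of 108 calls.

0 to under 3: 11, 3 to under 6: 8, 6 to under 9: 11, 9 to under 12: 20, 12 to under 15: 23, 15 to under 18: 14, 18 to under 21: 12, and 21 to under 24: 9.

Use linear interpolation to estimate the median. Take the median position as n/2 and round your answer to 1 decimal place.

Cumulative frequencies: 11, 19, 30, 50, 73, 87, 99, 108
n = 108; position = n/2 = 54.
This falls in the class 12 to under 15: L = 12, F = 50, f = 23, h = 3.
Median ≈ 12 + ((54 − 50) / 23) × 3 = 12.5217

12.5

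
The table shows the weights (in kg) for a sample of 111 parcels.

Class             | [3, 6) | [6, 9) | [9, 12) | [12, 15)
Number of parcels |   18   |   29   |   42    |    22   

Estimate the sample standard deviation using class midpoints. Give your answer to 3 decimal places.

2.950

Midpoints: 4.5, 7.5, 10.5, 13.5
n = 111, Σfm = 1036.5, mean = 9.3378
Σfm² = 10635.75
Σf(m − x̄)² = Σfm² − (Σfm)²/n = 10635.75 − 1036.5²/111 = 957.0811
Sample variance = 957.0811 / 110 = 8.7007
Standard deviation = √8.7007 = 2.9497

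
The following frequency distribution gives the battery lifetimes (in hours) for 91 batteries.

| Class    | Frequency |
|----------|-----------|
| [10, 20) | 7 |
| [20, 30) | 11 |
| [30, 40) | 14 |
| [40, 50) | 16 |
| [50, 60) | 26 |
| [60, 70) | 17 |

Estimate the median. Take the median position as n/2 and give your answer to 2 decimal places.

Cumulative frequencies: 7, 18, 32, 48, 74, 91
n = 91; position = n/2 = 45.5.
This falls in the class [40, 50): L = 40, F = 32, f = 16, h = 10.
Median ≈ 40 + ((45.5 − 32) / 16) × 10 = 48.4375

48.44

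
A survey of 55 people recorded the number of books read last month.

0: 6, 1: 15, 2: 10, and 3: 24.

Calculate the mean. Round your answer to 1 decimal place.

Values: 0, 1, 2, 3
Σfx = 6×0 + 15×1 + 10×2 + 24×3 = 107
n = Σf = 55
Mean = 107 / 55 = 1.9455

1.9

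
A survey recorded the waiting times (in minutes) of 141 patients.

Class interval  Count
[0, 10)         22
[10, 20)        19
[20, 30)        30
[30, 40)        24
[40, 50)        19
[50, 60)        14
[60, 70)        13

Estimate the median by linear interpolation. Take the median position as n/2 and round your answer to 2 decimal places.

29.83

Cumulative frequencies: 22, 41, 71, 95, 114, 128, 141
n = 141; position = n/2 = 70.5.
This falls in the class [20, 30): L = 20, F = 41, f = 30, h = 10.
Median ≈ 20 + ((70.5 − 41) / 30) × 10 = 29.8333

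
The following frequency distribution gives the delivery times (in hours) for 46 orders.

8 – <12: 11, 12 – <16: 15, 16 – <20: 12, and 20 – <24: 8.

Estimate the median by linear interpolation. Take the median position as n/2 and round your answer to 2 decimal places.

Cumulative frequencies: 11, 26, 38, 46
n = 46; position = n/2 = 23.
This falls in the class 12 – <16: L = 12, F = 11, f = 15, h = 4.
Median ≈ 12 + ((23 − 11) / 15) × 4 = 15.2000

15.20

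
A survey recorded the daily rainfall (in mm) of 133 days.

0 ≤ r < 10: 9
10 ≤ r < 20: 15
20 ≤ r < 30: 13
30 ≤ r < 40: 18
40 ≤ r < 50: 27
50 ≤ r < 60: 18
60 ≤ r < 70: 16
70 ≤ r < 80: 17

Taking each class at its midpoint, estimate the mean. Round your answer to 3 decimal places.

Midpoints: 5, 15, 25, 35, 45, 55, 65, 75
Σfm = 9×5 + 15×15 + 13×25 + 18×35 + 27×45 + 18×55 + 16×65 + 17×75 = 5745
n = Σf = 133
Mean = 5745 / 133 = 43.1955

43.195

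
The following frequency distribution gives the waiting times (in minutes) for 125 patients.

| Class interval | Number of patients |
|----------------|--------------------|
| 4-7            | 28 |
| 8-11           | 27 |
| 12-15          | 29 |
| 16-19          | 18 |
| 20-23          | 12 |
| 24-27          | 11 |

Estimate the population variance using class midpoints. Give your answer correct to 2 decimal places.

Midpoints: 5.5, 9.5, 13.5, 17.5, 21.5, 25.5
n = 125, Σfm = 1655.5, mean = 13.2440
Σfm² = 26781.25
Σf(m − x̄)² = Σfm² − (Σfm)²/n = 26781.25 − 1655.5²/125 = 4855.8080
Population variance = 4855.8080 / 125 = 38.8465

38.85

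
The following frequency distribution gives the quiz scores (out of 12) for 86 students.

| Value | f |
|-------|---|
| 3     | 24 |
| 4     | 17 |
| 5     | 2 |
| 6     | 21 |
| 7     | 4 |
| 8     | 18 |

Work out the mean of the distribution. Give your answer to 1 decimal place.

Values: 3, 4, 5, 6, 7, 8
Σfx = 24×3 + 17×4 + 2×5 + 21×6 + 4×7 + 18×8 = 448
n = Σf = 86
Mean = 448 / 86 = 5.2093

5.2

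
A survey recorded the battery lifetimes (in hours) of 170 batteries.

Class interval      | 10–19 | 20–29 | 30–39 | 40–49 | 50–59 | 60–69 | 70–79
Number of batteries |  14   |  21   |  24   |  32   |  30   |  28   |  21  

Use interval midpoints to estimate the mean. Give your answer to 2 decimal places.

46.91

Midpoints: 14.5, 24.5, 34.5, 44.5, 54.5, 64.5, 74.5
Σfm = 14×14.5 + 21×24.5 + 24×34.5 + 32×44.5 + 30×54.5 + 28×64.5 + 21×74.5 = 7975
n = Σf = 170
Mean = 7975 / 170 = 46.9118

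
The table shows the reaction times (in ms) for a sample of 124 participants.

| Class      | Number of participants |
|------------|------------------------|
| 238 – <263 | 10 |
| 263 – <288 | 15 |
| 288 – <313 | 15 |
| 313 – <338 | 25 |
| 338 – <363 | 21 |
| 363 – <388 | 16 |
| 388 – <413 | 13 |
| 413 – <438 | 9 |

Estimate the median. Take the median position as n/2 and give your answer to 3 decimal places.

Cumulative frequencies: 10, 25, 40, 65, 86, 102, 115, 124
n = 124; position = n/2 = 62.
This falls in the class 313 – <338: L = 313, F = 40, f = 25, h = 25.
Median ≈ 313 + ((62 − 40) / 25) × 25 = 335.0000

335.000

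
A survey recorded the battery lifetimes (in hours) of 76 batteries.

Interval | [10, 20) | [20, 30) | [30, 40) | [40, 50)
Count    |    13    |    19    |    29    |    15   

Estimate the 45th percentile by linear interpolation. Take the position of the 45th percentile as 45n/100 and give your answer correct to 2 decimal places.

30.76

Cumulative frequencies: 13, 32, 61, 76
n = 76; position = 45n/100 = 34.2.
This falls in the class [30, 40): L = 30, F = 32, f = 29, h = 10.
45th percentile ≈ 30 + ((34.2 − 32) / 29) × 10 = 30.7586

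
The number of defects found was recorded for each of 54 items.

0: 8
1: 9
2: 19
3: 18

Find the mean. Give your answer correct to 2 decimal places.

Values: 0, 1, 2, 3
Σfx = 8×0 + 9×1 + 19×2 + 18×3 = 101
n = Σf = 54
Mean = 101 / 54 = 1.8704

1.87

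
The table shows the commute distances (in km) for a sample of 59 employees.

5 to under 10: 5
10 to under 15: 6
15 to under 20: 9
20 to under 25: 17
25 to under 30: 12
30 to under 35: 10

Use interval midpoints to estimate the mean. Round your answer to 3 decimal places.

22.161

Midpoints: 7.5, 12.5, 17.5, 22.5, 27.5, 32.5
Σfm = 5×7.5 + 6×12.5 + 9×17.5 + 17×22.5 + 12×27.5 + 10×32.5 = 1307.5
n = Σf = 59
Mean = 1307.5 / 59 = 22.1610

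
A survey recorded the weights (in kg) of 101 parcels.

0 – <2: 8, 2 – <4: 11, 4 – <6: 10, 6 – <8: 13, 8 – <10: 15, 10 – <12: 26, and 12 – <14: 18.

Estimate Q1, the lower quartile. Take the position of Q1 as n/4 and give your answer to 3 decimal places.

Cumulative frequencies: 8, 19, 29, 42, 57, 83, 101
n = 101; position = n/4 = 25.25.
This falls in the class 4 – <6: L = 4, F = 19, f = 10, h = 2.
Lower quartile ≈ 4 + ((25.25 − 19) / 10) × 2 = 5.2500

5.250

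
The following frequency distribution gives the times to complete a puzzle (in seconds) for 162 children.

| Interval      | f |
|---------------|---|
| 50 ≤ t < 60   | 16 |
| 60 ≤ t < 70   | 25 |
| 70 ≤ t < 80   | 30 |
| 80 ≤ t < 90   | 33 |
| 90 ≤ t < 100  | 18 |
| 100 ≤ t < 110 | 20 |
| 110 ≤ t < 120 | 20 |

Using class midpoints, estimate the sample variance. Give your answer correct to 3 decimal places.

Midpoints: 55, 65, 75, 85, 95, 105, 115
n = 162, Σfm = 13670, mean = 84.3827
Σfm² = 1208650
Σf(m − x̄)² = Σfm² − (Σfm)²/n = 1208650 − 13670²/162 = 55138.2716
Sample variance = 55138.2716 / 161 = 342.4737

342.474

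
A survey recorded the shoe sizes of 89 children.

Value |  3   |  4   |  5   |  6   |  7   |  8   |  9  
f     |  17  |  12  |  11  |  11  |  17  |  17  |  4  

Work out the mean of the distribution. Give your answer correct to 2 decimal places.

5.74

Values: 3, 4, 5, 6, 7, 8, 9
Σfx = 17×3 + 12×4 + 11×5 + 11×6 + 17×7 + 17×8 + 4×9 = 511
n = Σf = 89
Mean = 511 / 89 = 5.7416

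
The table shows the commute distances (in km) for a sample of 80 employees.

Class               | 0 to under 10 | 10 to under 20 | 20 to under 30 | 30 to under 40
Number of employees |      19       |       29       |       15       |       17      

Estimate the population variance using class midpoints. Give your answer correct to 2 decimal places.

Midpoints: 5, 15, 25, 35
n = 80, Σfm = 1500, mean = 18.7500
Σfm² = 37200
Σf(m − x̄)² = Σfm² − (Σfm)²/n = 37200 − 1500²/80 = 9075.0000
Population variance = 9075.0000 / 80 = 113.4375

113.44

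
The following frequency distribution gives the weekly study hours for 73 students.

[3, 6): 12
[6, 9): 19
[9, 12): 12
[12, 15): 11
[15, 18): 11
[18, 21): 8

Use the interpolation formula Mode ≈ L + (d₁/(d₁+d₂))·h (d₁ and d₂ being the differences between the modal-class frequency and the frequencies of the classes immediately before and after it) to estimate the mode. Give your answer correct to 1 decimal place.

Modal class: [6, 9) (highest frequency 19).
d₁ = 19 − 12 = 7, d₂ = 19 − 12 = 7
Mode ≈ 6 + (7/(7+7)) × 3 = 6 + 1.5000 = 7.5000

7.5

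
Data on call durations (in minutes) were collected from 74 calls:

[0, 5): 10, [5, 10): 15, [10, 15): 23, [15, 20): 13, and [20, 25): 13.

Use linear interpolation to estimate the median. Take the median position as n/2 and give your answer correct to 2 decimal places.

12.61

Cumulative frequencies: 10, 25, 48, 61, 74
n = 74; position = n/2 = 37.
This falls in the class [10, 15): L = 10, F = 25, f = 23, h = 5.
Median ≈ 10 + ((37 − 25) / 23) × 5 = 12.6087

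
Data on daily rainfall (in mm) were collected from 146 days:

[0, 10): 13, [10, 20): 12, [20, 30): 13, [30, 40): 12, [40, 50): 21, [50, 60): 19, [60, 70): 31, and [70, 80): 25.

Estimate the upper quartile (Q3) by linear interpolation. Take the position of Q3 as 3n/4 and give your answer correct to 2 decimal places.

Cumulative frequencies: 13, 25, 38, 50, 71, 90, 121, 146
n = 146; position = 3n/4 = 109.5.
This falls in the class [60, 70): L = 60, F = 90, f = 31, h = 10.
Upper quartile ≈ 60 + ((109.5 − 90) / 31) × 10 = 66.2903

66.29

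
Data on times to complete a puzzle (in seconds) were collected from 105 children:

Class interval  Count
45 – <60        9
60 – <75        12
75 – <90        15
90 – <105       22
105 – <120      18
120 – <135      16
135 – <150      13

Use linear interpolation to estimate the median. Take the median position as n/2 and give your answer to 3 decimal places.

101.250

Cumulative frequencies: 9, 21, 36, 58, 76, 92, 105
n = 105; position = n/2 = 52.5.
This falls in the class 90 – <105: L = 90, F = 36, f = 22, h = 15.
Median ≈ 90 + ((52.5 − 36) / 22) × 15 = 101.2500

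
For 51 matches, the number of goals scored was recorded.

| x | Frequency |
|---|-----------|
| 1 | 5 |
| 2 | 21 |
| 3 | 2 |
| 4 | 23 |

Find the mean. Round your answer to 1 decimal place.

2.8

Values: 1, 2, 3, 4
Σfx = 5×1 + 21×2 + 2×3 + 23×4 = 145
n = Σf = 51
Mean = 145 / 51 = 2.8431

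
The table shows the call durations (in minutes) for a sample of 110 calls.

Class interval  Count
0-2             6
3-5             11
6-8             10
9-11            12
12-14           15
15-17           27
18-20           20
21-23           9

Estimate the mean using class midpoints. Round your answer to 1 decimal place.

Midpoints: 1, 4, 7, 10, 13, 16, 19, 22
Σfm = 6×1 + 11×4 + 10×7 + 12×10 + 15×13 + 27×16 + 20×19 + 9×22 = 1445
n = Σf = 110
Mean = 1445 / 110 = 13.1364

13.1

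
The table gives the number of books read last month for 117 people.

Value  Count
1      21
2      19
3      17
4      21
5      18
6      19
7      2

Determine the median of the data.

Cumulative frequencies: 21, 40, 57, 78, 96, 115, 117
n = 117, so the median is the value in position (n+1)/2 = 59.
Position 59 falls at value 4.

4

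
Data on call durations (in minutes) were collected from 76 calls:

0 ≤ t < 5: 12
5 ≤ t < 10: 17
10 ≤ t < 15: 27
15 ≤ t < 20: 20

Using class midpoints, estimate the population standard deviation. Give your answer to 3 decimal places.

5.104

Midpoints: 2.5, 7.5, 12.5, 17.5
n = 76, Σfm = 845, mean = 11.1184
Σfm² = 11375
Σf(m − x̄)² = Σfm² − (Σfm)²/n = 11375 − 845²/76 = 1979.9342
Population variance = 1979.9342 / 76 = 26.0518
Standard deviation = √26.0518 = 5.1041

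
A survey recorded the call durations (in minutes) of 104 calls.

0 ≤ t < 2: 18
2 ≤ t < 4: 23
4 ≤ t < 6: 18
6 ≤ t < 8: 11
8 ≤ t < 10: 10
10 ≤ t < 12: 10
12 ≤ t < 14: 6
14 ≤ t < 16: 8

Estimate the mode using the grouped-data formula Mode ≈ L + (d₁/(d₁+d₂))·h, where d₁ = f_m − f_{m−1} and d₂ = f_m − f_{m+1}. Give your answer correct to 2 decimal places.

3.00

Modal class: 2 ≤ t < 4 (highest frequency 23).
d₁ = 23 − 18 = 5, d₂ = 23 − 18 = 5
Mode ≈ 2 + (5/(5+5)) × 2 = 2 + 1.0000 = 3.0000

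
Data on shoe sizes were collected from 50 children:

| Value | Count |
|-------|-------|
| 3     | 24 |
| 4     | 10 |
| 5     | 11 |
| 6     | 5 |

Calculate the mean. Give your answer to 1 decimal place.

Values: 3, 4, 5, 6
Σfx = 24×3 + 10×4 + 11×5 + 5×6 = 197
n = Σf = 50
Mean = 197 / 50 = 3.9400

3.9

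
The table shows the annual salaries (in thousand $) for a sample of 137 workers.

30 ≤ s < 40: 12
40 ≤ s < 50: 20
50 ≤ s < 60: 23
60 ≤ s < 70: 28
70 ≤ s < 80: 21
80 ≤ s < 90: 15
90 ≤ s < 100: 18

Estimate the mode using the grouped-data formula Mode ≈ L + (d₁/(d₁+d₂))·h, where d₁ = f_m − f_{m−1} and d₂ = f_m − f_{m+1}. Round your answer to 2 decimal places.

64.17

Modal class: 60 ≤ s < 70 (highest frequency 28).
d₁ = 28 − 23 = 5, d₂ = 28 − 21 = 7
Mode ≈ 60 + (5/(5+7)) × 10 = 60 + 4.1667 = 64.1667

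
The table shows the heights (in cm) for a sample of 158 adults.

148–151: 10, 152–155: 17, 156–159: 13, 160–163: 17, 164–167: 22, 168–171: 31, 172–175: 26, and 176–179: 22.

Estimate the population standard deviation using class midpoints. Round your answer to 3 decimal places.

8.501

Midpoints: 149.5, 153.5, 157.5, 161.5, 165.5, 169.5, 173.5, 177.5
n = 158, Σfm = 26209, mean = 165.8797
Σfm² = 4358959.5
Σf(m − x̄)² = Σfm² − (Σfm)²/n = 4358959.5 − 26209²/158 = 11417.2152
Population variance = 11417.2152 / 158 = 72.2609
Standard deviation = √72.2609 = 8.5006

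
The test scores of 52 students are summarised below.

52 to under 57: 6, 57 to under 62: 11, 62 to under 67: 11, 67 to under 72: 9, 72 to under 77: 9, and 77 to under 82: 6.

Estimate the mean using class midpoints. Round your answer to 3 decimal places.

Midpoints: 54.5, 59.5, 64.5, 69.5, 74.5, 79.5
Σfm = 6×54.5 + 11×59.5 + 11×64.5 + 9×69.5 + 9×74.5 + 6×79.5 = 3464
n = Σf = 52
Mean = 3464 / 52 = 66.6154

66.615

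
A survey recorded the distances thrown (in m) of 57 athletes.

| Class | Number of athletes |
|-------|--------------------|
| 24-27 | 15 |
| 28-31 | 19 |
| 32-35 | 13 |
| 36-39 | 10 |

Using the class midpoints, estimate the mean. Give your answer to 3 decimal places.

30.763

Midpoints: 25.5, 29.5, 33.5, 37.5
Σfm = 15×25.5 + 19×29.5 + 13×33.5 + 10×37.5 = 1753.5
n = Σf = 57
Mean = 1753.5 / 57 = 30.7632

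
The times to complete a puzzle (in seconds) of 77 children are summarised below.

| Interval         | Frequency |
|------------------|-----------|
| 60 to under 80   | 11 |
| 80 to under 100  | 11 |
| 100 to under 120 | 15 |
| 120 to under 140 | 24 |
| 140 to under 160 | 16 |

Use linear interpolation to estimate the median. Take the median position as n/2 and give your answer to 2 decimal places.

Cumulative frequencies: 11, 22, 37, 61, 77
n = 77; position = n/2 = 38.5.
This falls in the class 120 to under 140: L = 120, F = 37, f = 24, h = 20.
Median ≈ 120 + ((38.5 − 37) / 24) × 20 = 121.2500

121.25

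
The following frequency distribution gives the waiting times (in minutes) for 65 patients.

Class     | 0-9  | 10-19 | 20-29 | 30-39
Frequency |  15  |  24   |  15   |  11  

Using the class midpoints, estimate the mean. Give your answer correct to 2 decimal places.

17.88

Midpoints: 4.5, 14.5, 24.5, 34.5
Σfm = 15×4.5 + 24×14.5 + 15×24.5 + 11×34.5 = 1162.5
n = Σf = 65
Mean = 1162.5 / 65 = 17.8846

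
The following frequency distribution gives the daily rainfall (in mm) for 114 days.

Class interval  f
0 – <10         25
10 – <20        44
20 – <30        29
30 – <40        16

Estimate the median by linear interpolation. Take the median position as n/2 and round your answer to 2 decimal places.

Cumulative frequencies: 25, 69, 98, 114
n = 114; position = n/2 = 57.
This falls in the class 10 – <20: L = 10, F = 25, f = 44, h = 10.
Median ≈ 10 + ((57 − 25) / 44) × 10 = 17.2727

17.27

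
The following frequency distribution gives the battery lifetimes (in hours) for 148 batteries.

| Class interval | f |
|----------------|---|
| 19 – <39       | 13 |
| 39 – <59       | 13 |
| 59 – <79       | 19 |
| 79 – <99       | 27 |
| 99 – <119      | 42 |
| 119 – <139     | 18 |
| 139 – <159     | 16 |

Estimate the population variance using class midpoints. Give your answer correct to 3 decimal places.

1173.192

Midpoints: 29, 49, 69, 89, 109, 129, 149
n = 148, Σfm = 14012, mean = 94.6757
Σfm² = 1500228
Σf(m − x̄)² = Σfm² − (Σfm)²/n = 1500228 − 14012²/148 = 173632.4324
Population variance = 173632.4324 / 148 = 1173.1921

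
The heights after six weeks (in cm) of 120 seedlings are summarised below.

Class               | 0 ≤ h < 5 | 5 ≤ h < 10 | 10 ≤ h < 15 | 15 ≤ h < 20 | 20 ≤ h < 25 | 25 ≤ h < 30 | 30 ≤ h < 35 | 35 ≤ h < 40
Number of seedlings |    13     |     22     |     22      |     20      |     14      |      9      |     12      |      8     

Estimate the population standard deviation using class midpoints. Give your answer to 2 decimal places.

10.34

Midpoints: 2.5, 7.5, 12.5, 17.5, 22.5, 27.5, 32.5, 37.5
n = 120, Σfm = 2075, mean = 17.2917
Σfm² = 48700
Σf(m − x̄)² = Σfm² − (Σfm)²/n = 48700 − 2075²/120 = 12819.7917
Population variance = 12819.7917 / 120 = 106.8316
Standard deviation = √106.8316 = 10.3359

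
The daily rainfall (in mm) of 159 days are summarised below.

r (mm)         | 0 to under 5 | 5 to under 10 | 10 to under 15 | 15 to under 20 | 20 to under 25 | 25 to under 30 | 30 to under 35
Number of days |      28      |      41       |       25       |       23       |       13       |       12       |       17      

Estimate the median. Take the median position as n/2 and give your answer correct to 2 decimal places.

Cumulative frequencies: 28, 69, 94, 117, 130, 142, 159
n = 159; position = n/2 = 79.5.
This falls in the class 10 to under 15: L = 10, F = 69, f = 25, h = 5.
Median ≈ 10 + ((79.5 − 69) / 25) × 5 = 12.1000

12.10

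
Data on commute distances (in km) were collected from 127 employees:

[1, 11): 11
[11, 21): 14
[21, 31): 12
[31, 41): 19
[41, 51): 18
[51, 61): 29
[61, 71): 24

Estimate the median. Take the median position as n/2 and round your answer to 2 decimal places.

Cumulative frequencies: 11, 25, 37, 56, 74, 103, 127
n = 127; position = n/2 = 63.5.
This falls in the class [41, 51): L = 41, F = 56, f = 18, h = 10.
Median ≈ 41 + ((63.5 − 56) / 18) × 10 = 45.1667

45.17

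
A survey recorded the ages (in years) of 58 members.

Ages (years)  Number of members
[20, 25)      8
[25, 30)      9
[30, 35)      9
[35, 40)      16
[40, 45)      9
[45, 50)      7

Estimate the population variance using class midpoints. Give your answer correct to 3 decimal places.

Midpoints: 22.5, 27.5, 32.5, 37.5, 42.5, 47.5
n = 58, Σfm = 2035, mean = 35.0862
Σfm² = 74912.5
Σf(m − x̄)² = Σfm² − (Σfm)²/n = 74912.5 − 2035²/58 = 3512.0690
Population variance = 3512.0690 / 58 = 60.5529

60.553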